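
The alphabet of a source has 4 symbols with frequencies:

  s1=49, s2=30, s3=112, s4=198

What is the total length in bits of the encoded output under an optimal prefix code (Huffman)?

659

Build the Huffman tree bottom-up:
s2(30) + s1(49) → 79
79 + s3(112) → 191
191 + s4(198) → 389
Total encoded bits = sum of merged weights = 79 + 191 + 389 = 659.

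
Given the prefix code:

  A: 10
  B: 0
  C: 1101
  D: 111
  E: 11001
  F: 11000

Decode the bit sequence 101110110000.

ADBFB

Read left to right; each codeword is recognised as soon as it completes (prefix code):
  10→A | 111→D | 0→B | 11000→F | 0→B
Decoded message: ADBFB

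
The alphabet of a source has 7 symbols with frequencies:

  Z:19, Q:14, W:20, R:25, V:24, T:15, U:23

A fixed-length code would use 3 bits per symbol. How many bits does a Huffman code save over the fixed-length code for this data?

25

Fixed-length: 3 bits × 140 symbols = 420 bits.
Huffman merges:
combine Q(14), T(15) → 29
combine Z(19), W(20) → 39
combine U(23), V(24) → 47
combine R(25), 29 → 54
combine 39, 47 → 86
combine 54, 86 → 140
Huffman total = 29 + 39 + 47 + 54 + 86 + 140 = 395 bits.
Saving = 420 − 395 = 25 bits.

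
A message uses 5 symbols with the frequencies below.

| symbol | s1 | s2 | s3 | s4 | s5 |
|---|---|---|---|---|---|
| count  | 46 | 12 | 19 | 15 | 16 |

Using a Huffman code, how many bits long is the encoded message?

232

Greedily combine the two least-frequent nodes:
s2(12) + s4(15) → 27
s5(16) + s3(19) → 35
27 + 35 → 62
s1(46) + 62 → 108
Total encoded bits = sum of merged weights = 27 + 35 + 62 + 108 = 232.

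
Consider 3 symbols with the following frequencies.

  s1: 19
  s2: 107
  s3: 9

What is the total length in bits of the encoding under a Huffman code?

Build the Huffman tree bottom-up:
combine s3(9), s1(19) → 28
combine 28, s2(107) → 135
The encoded length is the sum of every internal node's weight: 28 + 135 = 163 bits.

163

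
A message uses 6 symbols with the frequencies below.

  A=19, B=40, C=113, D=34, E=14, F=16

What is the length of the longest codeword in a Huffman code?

4

Merge the two lowest-weight nodes at each step:
merge E(14) and F(16): 30
merge A(19) and 30: 49
merge D(34) and B(40): 74
merge 49 and 74: 123
merge C(113) and 123: 236
The first pair merged (E, F) ends up deepest, at depth 4.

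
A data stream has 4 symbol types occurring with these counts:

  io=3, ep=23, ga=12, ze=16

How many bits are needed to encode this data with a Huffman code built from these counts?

100

Greedily combine the two least-frequent nodes:
merge io(3) and ga(12): 15
merge 15 and ze(16): 31
merge ep(23) and 31: 54
The encoded length is the sum of every internal node's weight: 15 + 31 + 54 = 100 bits.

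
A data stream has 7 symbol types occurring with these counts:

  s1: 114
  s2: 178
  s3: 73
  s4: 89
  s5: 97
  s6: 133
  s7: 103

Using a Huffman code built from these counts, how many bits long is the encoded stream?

Merge the two smallest weights repeatedly:
merge s3(73) and s4(89): 162
merge s5(97) and s7(103): 200
merge s1(114) and s6(133): 247
merge 162 and s2(178): 340
merge 200 and 247: 447
merge 340 and 447: 787
Each symbol's bit-cost is frequency × depth; summing gives 2183 bits (equivalently 162 + 200 + 247 + 340 + 447 + 787).

2183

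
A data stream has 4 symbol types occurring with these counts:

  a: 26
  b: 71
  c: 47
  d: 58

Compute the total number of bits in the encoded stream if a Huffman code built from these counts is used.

404

Merge the two smallest weights repeatedly:
a(26) + c(47) → 73
d(58) + b(71) → 129
73 + 129 → 202
Total encoded bits = sum of merged weights = 73 + 129 + 202 = 404.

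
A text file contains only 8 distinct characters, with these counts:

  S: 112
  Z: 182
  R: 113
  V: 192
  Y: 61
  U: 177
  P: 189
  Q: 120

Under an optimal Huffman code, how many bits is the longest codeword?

4

Merge the two lowest-weight nodes at each step:
Y(61) + S(112) → 173
R(113) + Q(120) → 233
173 + U(177) → 350
Z(182) + P(189) → 371
V(192) + 233 → 425
350 + 371 → 721
425 + 721 → 1146
Maximum depth reached is 4.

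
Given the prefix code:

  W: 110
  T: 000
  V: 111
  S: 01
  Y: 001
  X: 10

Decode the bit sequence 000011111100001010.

Read left to right; each codeword is recognised as soon as it completes (prefix code):
  000→T | 01→S | 111→V | 110→W | 000→T | 10→X | 10→X
Decoded message: TSVWTXX

TSVWTXX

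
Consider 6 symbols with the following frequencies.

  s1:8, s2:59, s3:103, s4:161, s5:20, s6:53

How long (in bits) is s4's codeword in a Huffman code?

Repeatedly merge the two smallest:
s1(8) + s5(20) → 28
28 + s6(53) → 81
s2(59) + 81 → 140
s3(103) + 140 → 243
s4(161) + 243 → 404
s4 sits one level below the root: a 1-bit codeword.

1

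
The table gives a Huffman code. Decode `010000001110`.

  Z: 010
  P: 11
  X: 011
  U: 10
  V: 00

ZVVXU

Read left to right; each codeword is recognised as soon as it completes (prefix code):
  010→Z | 00→V | 00→V | 011→X | 10→U
Decoded message: ZVVXU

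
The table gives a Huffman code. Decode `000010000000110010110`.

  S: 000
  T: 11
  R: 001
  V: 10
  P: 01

SPSSPVPPV

Read left to right; each codeword is recognised as soon as it completes (prefix code):
  000→S | 01→P | 000→S | 000→S | 01→P | 10→V | 01→P | 01→P | 10→V
Decoded message: SPSSPVPPV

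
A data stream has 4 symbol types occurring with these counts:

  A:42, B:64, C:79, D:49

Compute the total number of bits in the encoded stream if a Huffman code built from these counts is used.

468

Merge the two smallest weights repeatedly:
merge A(42) and D(49): 91
merge B(64) and C(79): 143
merge 91 and 143: 234
The encoded length is the sum of every internal node's weight: 91 + 143 + 234 = 468 bits.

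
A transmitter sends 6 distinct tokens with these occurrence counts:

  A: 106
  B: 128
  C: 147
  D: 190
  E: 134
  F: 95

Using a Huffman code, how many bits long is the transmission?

Build the Huffman tree bottom-up:
F(95) + A(106) → 201
B(128) + E(134) → 262
C(147) + D(190) → 337
201 + 262 → 463
337 + 463 → 800
Total encoded bits = sum of merged weights = 201 + 262 + 337 + 463 + 800 = 2063.

2063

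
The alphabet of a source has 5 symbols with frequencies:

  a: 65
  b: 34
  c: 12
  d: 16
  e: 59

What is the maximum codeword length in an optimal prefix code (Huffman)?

4

Merge the two lowest-weight nodes at each step:
combine c(12), d(16) → 28
combine 28, b(34) → 62
combine e(59), 62 → 121
combine a(65), 121 → 186
The rarest symbols sit at the bottom; the longest codeword is 4 bits.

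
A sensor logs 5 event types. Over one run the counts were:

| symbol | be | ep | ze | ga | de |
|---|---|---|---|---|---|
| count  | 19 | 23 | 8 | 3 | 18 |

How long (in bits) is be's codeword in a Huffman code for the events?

2

Huffman merges, smallest pair first:
merge ga(3) and ze(8): 11
merge 11 and de(18): 29
merge be(19) and ep(23): 42
merge 29 and 42: 71
The subtree containing be is merged 2 times, so code length = 2.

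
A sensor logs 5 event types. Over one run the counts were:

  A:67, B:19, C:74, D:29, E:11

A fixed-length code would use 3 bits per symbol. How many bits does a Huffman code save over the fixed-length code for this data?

Fixed-length: 3 bits × 200 symbols = 600 bits.
Huffman merges:
E(11) + B(19) → 30
D(29) + 30 → 59
59 + A(67) → 126
C(74) + 126 → 200
Huffman total = 30 + 59 + 126 + 200 = 415 bits.
Saving = 600 − 415 = 185 bits.

185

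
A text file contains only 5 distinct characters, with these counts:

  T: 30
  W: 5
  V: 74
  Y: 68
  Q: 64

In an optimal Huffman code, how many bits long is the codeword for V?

Repeatedly merge the two smallest:
combine W(5), T(30) → 35
combine 35, Q(64) → 99
combine Y(68), V(74) → 142
combine 99, 142 → 241
The subtree containing V is merged 2 times, so code length = 2.

2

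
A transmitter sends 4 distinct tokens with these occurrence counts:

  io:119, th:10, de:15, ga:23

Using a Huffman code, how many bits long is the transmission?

Greedily combine the two least-frequent nodes:
merge th(10) and de(15): 25
merge ga(23) and 25: 48
merge 48 and io(119): 167
Each symbol's bit-cost is frequency × depth; summing gives 240 bits (equivalently 25 + 48 + 167).

240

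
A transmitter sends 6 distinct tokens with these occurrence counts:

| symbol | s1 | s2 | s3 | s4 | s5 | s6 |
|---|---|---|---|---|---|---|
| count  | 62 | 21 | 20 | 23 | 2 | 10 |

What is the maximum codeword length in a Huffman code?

4

Merge the two lowest-weight nodes at each step:
combine s5(2), s6(10) → 12
combine 12, s3(20) → 32
combine s2(21), s4(23) → 44
combine 32, 44 → 76
combine s1(62), 76 → 138
The rarest symbols sit at the bottom; the longest codeword is 4 bits.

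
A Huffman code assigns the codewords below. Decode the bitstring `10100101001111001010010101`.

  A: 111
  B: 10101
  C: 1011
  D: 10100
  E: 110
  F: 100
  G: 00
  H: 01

DDAFDB

Read left to right; each codeword is recognised as soon as it completes (prefix code):
  10100→D | 10100→D | 111→A | 100→F | 10100→D | 10101→B
Decoded message: DDAFDB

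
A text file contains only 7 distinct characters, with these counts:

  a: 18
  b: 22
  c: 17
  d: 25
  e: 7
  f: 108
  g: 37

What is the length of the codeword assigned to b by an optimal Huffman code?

Huffman merges, smallest pair first:
merge e(7) and c(17): 24
merge a(18) and b(22): 40
merge 24 and d(25): 49
merge g(37) and 40: 77
merge 49 and 77: 126
merge f(108) and 126: 234
b sits 4 levels below the root, so its codeword is 4 bits.

4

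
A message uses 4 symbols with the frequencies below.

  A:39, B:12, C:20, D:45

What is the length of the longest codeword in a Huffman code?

Merge the two lowest-weight nodes at each step:
B(12) + C(20) → 32
32 + A(39) → 71
D(45) + 71 → 116
Maximum depth reached is 3.

3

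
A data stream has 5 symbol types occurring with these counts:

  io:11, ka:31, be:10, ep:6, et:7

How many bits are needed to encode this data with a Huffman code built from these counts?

133

Greedily combine the two least-frequent nodes:
combine ep(6), et(7) → 13
combine be(10), io(11) → 21
combine 13, 21 → 34
combine ka(31), 34 → 65
Total encoded bits = sum of merged weights = 13 + 21 + 34 + 65 = 133.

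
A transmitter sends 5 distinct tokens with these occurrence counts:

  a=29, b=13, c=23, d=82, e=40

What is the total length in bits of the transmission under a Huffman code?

Greedily combine the two least-frequent nodes:
b(13) + c(23) → 36
a(29) + 36 → 65
e(40) + 65 → 105
d(82) + 105 → 187
The encoded length is the sum of every internal node's weight: 36 + 65 + 105 + 187 = 393 bits.

393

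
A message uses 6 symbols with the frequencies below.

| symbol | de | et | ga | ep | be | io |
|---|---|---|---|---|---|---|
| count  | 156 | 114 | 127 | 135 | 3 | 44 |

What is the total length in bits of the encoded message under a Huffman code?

1366

Merge the two smallest weights repeatedly:
merge be(3) and io(44): 47
merge 47 and et(114): 161
merge ga(127) and ep(135): 262
merge de(156) and 161: 317
merge 262 and 317: 579
The encoded length is the sum of every internal node's weight: 47 + 161 + 262 + 317 + 579 = 1366 bits.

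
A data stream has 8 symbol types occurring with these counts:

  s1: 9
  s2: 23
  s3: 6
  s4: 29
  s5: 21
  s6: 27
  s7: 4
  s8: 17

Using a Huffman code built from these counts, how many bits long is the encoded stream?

Build the Huffman tree bottom-up:
merge s7(4) and s3(6): 10
merge s1(9) and 10: 19
merge s8(17) and 19: 36
merge s5(21) and s2(23): 44
merge s6(27) and s4(29): 56
merge 36 and 44: 80
merge 56 and 80: 136
Each symbol's bit-cost is frequency × depth; summing gives 381 bits (equivalently 10 + 19 + 36 + 44 + 56 + 80 + 136).

381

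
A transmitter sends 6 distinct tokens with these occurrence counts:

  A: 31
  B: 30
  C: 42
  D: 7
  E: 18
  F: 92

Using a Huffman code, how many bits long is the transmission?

501

Merge the two smallest weights repeatedly:
merge D(7) and E(18): 25
merge 25 and B(30): 55
merge A(31) and C(42): 73
merge 55 and 73: 128
merge F(92) and 128: 220
Total encoded bits = sum of merged weights = 25 + 55 + 73 + 128 + 220 = 501.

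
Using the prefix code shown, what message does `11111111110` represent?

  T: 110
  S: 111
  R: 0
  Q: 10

Read left to right; each codeword is recognised as soon as it completes (prefix code):
  111→S | 111→S | 111→S | 10→Q
Decoded message: SSSQ

SSSQ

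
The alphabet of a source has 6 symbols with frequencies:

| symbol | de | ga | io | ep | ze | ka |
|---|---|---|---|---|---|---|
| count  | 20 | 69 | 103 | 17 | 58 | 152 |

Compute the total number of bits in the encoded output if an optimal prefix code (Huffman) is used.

Build the Huffman tree bottom-up:
ep(17) + de(20) → 37
37 + ze(58) → 95
ga(69) + 95 → 164
io(103) + ka(152) → 255
164 + 255 → 419
Total encoded bits = sum of merged weights = 37 + 95 + 164 + 255 + 419 = 970.

970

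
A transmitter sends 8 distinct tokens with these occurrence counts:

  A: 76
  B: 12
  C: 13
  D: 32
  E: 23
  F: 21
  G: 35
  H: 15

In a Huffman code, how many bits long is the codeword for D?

Repeatedly merge the two smallest:
merge B(12) and C(13): 25
merge H(15) and F(21): 36
merge E(23) and 25: 48
merge D(32) and G(35): 67
merge 36 and 48: 84
merge 67 and A(76): 143
merge 84 and 143: 227
The subtree containing D is merged 3 times, so code length = 3.

3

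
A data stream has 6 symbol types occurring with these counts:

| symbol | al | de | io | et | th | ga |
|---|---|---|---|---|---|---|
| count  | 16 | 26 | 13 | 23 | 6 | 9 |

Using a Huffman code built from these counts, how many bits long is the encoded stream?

Build the Huffman tree bottom-up:
th(6) + ga(9) → 15
io(13) + 15 → 28
al(16) + et(23) → 39
de(26) + 28 → 54
39 + 54 → 93
Each symbol's bit-cost is frequency × depth; summing gives 229 bits (equivalently 15 + 28 + 39 + 54 + 93).

229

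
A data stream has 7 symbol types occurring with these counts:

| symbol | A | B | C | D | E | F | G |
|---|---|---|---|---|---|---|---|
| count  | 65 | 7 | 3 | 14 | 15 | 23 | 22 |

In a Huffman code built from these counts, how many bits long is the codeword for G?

3

Repeatedly merge the two smallest:
merge C(3) and B(7): 10
merge 10 and D(14): 24
merge E(15) and G(22): 37
merge F(23) and 24: 47
merge 37 and 47: 84
merge A(65) and 84: 149
The subtree containing G is merged 3 times, so code length = 3.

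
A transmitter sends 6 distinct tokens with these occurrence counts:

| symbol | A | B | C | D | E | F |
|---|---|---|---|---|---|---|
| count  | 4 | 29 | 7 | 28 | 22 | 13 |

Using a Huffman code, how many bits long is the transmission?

Greedily combine the two least-frequent nodes:
merge A(4) and C(7): 11
merge 11 and F(13): 24
merge E(22) and 24: 46
merge D(28) and B(29): 57
merge 46 and 57: 103
The encoded length is the sum of every internal node's weight: 11 + 24 + 46 + 57 + 103 = 241 bits.

241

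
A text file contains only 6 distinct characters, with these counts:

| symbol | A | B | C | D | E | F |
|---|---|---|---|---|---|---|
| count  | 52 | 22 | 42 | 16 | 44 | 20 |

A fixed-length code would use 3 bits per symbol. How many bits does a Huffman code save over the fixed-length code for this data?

102

Fixed-length: 3 bits × 196 symbols = 588 bits.
Huffman merges:
D(16) + F(20) → 36
B(22) + 36 → 58
C(42) + E(44) → 86
A(52) + 58 → 110
86 + 110 → 196
Huffman total = 36 + 58 + 86 + 110 + 196 = 486 bits.
Saving = 588 − 486 = 102 bits.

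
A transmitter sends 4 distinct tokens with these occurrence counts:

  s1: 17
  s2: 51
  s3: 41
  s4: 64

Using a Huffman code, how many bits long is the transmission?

Build the Huffman tree bottom-up:
combine s1(17), s3(41) → 58
combine s2(51), 58 → 109
combine s4(64), 109 → 173
Total encoded bits = sum of merged weights = 58 + 109 + 173 = 340.

340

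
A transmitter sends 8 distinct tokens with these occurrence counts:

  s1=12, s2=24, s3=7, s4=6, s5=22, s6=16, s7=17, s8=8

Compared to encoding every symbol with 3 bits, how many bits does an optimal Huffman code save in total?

Fixed-length: 3 bits × 112 symbols = 336 bits.
Huffman merges:
s4(6) + s3(7) → 13
s8(8) + s1(12) → 20
13 + s6(16) → 29
s7(17) + 20 → 37
s5(22) + s2(24) → 46
29 + 37 → 66
46 + 66 → 112
Huffman total = 13 + 20 + 29 + 37 + 46 + 66 + 112 = 323 bits.
Saving = 336 − 323 = 13 bits.

13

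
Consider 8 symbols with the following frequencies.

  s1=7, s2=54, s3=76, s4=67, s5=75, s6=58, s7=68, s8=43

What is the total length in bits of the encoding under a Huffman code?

1318

Greedily combine the two least-frequent nodes:
s1(7) + s8(43) → 50
50 + s2(54) → 104
s6(58) + s4(67) → 125
s7(68) + s5(75) → 143
s3(76) + 104 → 180
125 + 143 → 268
180 + 268 → 448
Each symbol's bit-cost is frequency × depth; summing gives 1318 bits (equivalently 50 + 104 + 125 + 143 + 180 + 268 + 448).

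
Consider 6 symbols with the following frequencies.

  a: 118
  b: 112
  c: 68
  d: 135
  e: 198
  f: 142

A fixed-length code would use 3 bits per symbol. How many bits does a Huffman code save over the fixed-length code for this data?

Fixed-length: 3 bits × 773 symbols = 2319 bits.
Huffman merges:
merge c(68) and b(112): 180
merge a(118) and d(135): 253
merge f(142) and 180: 322
merge e(198) and 253: 451
merge 322 and 451: 773
Huffman total = 180 + 253 + 322 + 451 + 773 = 1979 bits.
Saving = 2319 − 1979 = 340 bits.

340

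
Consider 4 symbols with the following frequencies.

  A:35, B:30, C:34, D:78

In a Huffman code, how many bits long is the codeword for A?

Build the tree from the bottom:
B(30) + C(34) → 64
A(35) + 64 → 99
D(78) + 99 → 177
A's leaf is at depth 2, giving a 2-bit codeword.

2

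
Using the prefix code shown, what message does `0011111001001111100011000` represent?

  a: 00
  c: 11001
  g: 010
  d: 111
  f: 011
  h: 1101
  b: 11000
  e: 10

Read left to right; each codeword is recognised as soon as it completes (prefix code):
  00→a | 111→d | 11001→c | 00→a | 111→d | 11000→b | 11000→b
Decoded message: adcadbb

adcadbb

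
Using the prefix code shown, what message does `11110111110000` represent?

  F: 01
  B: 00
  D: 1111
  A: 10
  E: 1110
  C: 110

Read left to right; each codeword is recognised as soon as it completes (prefix code):
  1111→D | 01→F | 1111→D | 00→B | 00→B
Decoded message: DFDBB

DFDBB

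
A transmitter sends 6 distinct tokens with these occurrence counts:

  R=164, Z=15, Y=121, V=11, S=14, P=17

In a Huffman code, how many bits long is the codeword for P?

4

Huffman merges, smallest pair first:
combine V(11), S(14) → 25
combine Z(15), P(17) → 32
combine 25, 32 → 57
combine 57, Y(121) → 178
combine R(164), 178 → 342
P's leaf is at depth 4, giving a 4-bit codeword.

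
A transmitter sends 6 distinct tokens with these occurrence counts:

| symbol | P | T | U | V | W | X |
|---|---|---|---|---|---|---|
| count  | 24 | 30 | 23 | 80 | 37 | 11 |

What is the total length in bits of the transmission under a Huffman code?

Greedily combine the two least-frequent nodes:
merge X(11) and U(23): 34
merge P(24) and T(30): 54
merge 34 and W(37): 71
merge 54 and 71: 125
merge V(80) and 125: 205
The encoded length is the sum of every internal node's weight: 34 + 54 + 71 + 125 + 205 = 489 bits.

489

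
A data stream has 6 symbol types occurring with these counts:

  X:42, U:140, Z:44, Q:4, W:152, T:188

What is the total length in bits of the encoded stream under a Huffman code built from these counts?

Build the Huffman tree bottom-up:
combine Q(4), X(42) → 46
combine Z(44), 46 → 90
combine 90, U(140) → 230
combine W(152), T(188) → 340
combine 230, 340 → 570
Each symbol's bit-cost is frequency × depth; summing gives 1276 bits (equivalently 46 + 90 + 230 + 340 + 570).

1276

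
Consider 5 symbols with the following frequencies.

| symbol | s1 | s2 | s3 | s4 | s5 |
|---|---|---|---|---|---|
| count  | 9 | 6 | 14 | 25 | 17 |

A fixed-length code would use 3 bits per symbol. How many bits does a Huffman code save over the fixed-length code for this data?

Fixed-length: 3 bits × 71 symbols = 213 bits.
Huffman merges:
combine s2(6), s1(9) → 15
combine s3(14), 15 → 29
combine s5(17), s4(25) → 42
combine 29, 42 → 71
Huffman total = 15 + 29 + 42 + 71 = 157 bits.
Saving = 213 − 157 = 56 bits.

56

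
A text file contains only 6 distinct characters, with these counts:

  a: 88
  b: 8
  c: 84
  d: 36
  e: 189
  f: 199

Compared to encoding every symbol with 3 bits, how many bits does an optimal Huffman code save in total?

Fixed-length: 3 bits × 604 symbols = 1812 bits.
Huffman merges:
combine b(8), d(36) → 44
combine 44, c(84) → 128
combine a(88), 128 → 216
combine e(189), f(199) → 388
combine 216, 388 → 604
Huffman total = 44 + 128 + 216 + 388 + 604 = 1380 bits.
Saving = 1812 − 1380 = 432 bits.

432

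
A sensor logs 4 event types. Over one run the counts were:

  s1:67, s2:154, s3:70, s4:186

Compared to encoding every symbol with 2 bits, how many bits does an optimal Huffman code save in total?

Fixed-length: 2 bits × 477 symbols = 954 bits.
Huffman merges:
s1(67) + s3(70) → 137
137 + s2(154) → 291
s4(186) + 291 → 477
Huffman total = 137 + 291 + 477 = 905 bits.
Saving = 954 − 905 = 49 bits.

49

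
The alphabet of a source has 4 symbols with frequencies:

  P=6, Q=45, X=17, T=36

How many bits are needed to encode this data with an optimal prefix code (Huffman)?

Build the Huffman tree bottom-up:
merge P(6) and X(17): 23
merge 23 and T(36): 59
merge Q(45) and 59: 104
Total encoded bits = sum of merged weights = 23 + 59 + 104 = 186.

186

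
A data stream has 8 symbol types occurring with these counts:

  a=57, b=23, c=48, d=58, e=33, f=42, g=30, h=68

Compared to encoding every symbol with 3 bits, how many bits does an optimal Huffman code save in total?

Fixed-length: 3 bits × 359 symbols = 1077 bits.
Huffman merges:
merge b(23) and g(30): 53
merge e(33) and f(42): 75
merge c(48) and 53: 101
merge a(57) and d(58): 115
merge h(68) and 75: 143
merge 101 and 115: 216
merge 143 and 216: 359
Huffman total = 53 + 75 + 101 + 115 + 143 + 216 + 359 = 1062 bits.
Saving = 1077 − 1062 = 15 bits.

15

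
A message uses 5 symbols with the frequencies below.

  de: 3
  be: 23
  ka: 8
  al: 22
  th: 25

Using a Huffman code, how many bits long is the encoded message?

Merge the two smallest weights repeatedly:
merge de(3) and ka(8): 11
merge 11 and al(22): 33
merge be(23) and th(25): 48
merge 33 and 48: 81
Each symbol's bit-cost is frequency × depth; summing gives 173 bits (equivalently 11 + 33 + 48 + 81).

173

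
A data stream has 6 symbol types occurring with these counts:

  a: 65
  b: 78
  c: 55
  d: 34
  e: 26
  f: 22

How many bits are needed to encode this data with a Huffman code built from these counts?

690

Merge the two smallest weights repeatedly:
f(22) + e(26) → 48
d(34) + 48 → 82
c(55) + a(65) → 120
b(78) + 82 → 160
120 + 160 → 280
Each symbol's bit-cost is frequency × depth; summing gives 690 bits (equivalently 48 + 82 + 120 + 160 + 280).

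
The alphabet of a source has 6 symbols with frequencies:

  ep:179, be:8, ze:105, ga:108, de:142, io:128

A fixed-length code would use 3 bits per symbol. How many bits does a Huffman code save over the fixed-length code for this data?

336

Fixed-length: 3 bits × 670 symbols = 2010 bits.
Huffman merges:
combine be(8), ze(105) → 113
combine ga(108), 113 → 221
combine io(128), de(142) → 270
combine ep(179), 221 → 400
combine 270, 400 → 670
Huffman total = 113 + 221 + 270 + 400 + 670 = 1674 bits.
Saving = 2010 − 1674 = 336 bits.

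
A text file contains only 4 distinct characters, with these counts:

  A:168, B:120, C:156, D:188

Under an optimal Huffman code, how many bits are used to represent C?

Build the tree from the bottom:
combine B(120), C(156) → 276
combine A(168), D(188) → 356
combine 276, 356 → 632
C's leaf is at depth 2, giving a 2-bit codeword.

2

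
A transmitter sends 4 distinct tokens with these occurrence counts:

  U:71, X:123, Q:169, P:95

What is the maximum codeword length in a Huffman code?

Merge the two lowest-weight nodes at each step:
U(71) + P(95) → 166
X(123) + 166 → 289
Q(169) + 289 → 458
Maximum depth reached is 3.

3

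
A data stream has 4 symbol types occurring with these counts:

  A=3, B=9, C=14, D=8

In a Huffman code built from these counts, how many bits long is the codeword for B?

2

Build the tree from the bottom:
combine A(3), D(8) → 11
combine B(9), 11 → 20
combine C(14), 20 → 34
B sits 2 levels below the root, so its codeword is 2 bits.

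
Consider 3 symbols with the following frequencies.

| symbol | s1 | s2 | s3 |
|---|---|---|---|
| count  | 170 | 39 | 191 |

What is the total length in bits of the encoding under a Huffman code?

Build the Huffman tree bottom-up:
s2(39) + s1(170) → 209
s3(191) + 209 → 400
The encoded length is the sum of every internal node's weight: 209 + 400 = 609 bits.

609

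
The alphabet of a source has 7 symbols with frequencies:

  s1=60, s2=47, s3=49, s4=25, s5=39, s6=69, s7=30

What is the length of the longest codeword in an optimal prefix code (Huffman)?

4

Merge the two lowest-weight nodes at each step:
s4(25) + s7(30) → 55
s5(39) + s2(47) → 86
s3(49) + 55 → 104
s1(60) + s6(69) → 129
86 + 104 → 190
129 + 190 → 319
The first pair merged (s4, s7) ends up deepest, at depth 4.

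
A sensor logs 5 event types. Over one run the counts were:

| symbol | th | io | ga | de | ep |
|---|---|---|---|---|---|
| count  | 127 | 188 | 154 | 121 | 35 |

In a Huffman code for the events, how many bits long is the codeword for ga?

2

Huffman merges, smallest pair first:
ep(35) + de(121) → 156
th(127) + ga(154) → 281
156 + io(188) → 344
281 + 344 → 625
The subtree containing ga is merged 2 times, so code length = 2.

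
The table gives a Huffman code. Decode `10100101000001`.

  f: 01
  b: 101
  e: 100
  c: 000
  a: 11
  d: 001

bdfcd

Read left to right; each codeword is recognised as soon as it completes (prefix code):
  101→b | 001→d | 01→f | 000→c | 001→d
Decoded message: bdfcd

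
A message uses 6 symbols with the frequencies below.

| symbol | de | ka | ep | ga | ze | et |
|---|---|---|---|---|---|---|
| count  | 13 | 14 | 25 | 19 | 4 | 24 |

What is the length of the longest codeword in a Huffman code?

Merge the two lowest-weight nodes at each step:
combine ze(4), de(13) → 17
combine ka(14), 17 → 31
combine ga(19), et(24) → 43
combine ep(25), 31 → 56
combine 43, 56 → 99
The first pair merged (ze, de) ends up deepest, at depth 4.

4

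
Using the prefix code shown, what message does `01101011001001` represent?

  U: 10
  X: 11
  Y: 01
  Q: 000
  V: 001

Read left to right; each codeword is recognised as soon as it completes (prefix code):
  01→Y | 10→U | 10→U | 11→X | 001→V | 001→V
Decoded message: YUUXVV

YUUXVV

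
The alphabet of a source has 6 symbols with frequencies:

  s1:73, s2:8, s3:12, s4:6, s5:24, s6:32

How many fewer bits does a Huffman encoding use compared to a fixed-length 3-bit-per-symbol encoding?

Fixed-length: 3 bits × 155 symbols = 465 bits.
Huffman merges:
s4(6) + s2(8) → 14
s3(12) + 14 → 26
s5(24) + 26 → 50
s6(32) + 50 → 82
s1(73) + 82 → 155
Huffman total = 14 + 26 + 50 + 82 + 155 = 327 bits.
Saving = 465 − 327 = 138 bits.

138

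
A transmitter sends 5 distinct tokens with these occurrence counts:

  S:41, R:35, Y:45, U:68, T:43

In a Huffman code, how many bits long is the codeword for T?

2

Huffman merges, smallest pair first:
merge R(35) and S(41): 76
merge T(43) and Y(45): 88
merge U(68) and 76: 144
merge 88 and 144: 232
The subtree containing T is merged 2 times, so code length = 2.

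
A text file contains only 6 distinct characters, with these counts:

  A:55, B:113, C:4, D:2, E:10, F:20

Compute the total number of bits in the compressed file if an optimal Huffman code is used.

Build the Huffman tree bottom-up:
D(2) + C(4) → 6
6 + E(10) → 16
16 + F(20) → 36
36 + A(55) → 91
91 + B(113) → 204
Each symbol's bit-cost is frequency × depth; summing gives 353 bits (equivalently 6 + 16 + 36 + 91 + 204).

353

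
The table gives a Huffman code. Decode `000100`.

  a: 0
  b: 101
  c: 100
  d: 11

aaac

Read left to right; each codeword is recognised as soon as it completes (prefix code):
  0→a | 0→a | 0→a | 100→c
Decoded message: aaac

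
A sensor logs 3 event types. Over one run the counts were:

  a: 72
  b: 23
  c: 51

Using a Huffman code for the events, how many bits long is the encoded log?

220

Greedily combine the two least-frequent nodes:
merge b(23) and c(51): 74
merge a(72) and 74: 146
The encoded length is the sum of every internal node's weight: 74 + 146 = 220 bits.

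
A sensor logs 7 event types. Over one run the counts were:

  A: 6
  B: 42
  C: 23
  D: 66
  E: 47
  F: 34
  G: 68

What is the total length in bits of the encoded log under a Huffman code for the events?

Greedily combine the two least-frequent nodes:
merge A(6) and C(23): 29
merge 29 and F(34): 63
merge B(42) and E(47): 89
merge 63 and D(66): 129
merge G(68) and 89: 157
merge 129 and 157: 286
Each symbol's bit-cost is frequency × depth; summing gives 753 bits (equivalently 29 + 63 + 89 + 129 + 157 + 286).

753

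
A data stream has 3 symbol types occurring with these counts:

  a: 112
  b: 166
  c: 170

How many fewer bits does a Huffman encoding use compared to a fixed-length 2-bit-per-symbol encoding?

Fixed-length: 2 bits × 448 symbols = 896 bits.
Huffman merges:
a(112) + b(166) → 278
c(170) + 278 → 448
Huffman total = 278 + 448 = 726 bits.
Saving = 896 − 726 = 170 bits.

170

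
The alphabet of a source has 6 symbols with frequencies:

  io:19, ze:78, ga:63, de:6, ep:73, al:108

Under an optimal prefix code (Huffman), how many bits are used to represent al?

Repeatedly merge the two smallest:
merge de(6) and io(19): 25
merge 25 and ga(63): 88
merge ep(73) and ze(78): 151
merge 88 and al(108): 196
merge 151 and 196: 347
al's leaf is at depth 2, giving a 2-bit codeword.

2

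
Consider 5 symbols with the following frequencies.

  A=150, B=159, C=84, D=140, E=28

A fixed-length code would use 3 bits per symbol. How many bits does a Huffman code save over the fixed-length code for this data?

449

Fixed-length: 3 bits × 561 symbols = 1683 bits.
Huffman merges:
combine E(28), C(84) → 112
combine 112, D(140) → 252
combine A(150), B(159) → 309
combine 252, 309 → 561
Huffman total = 112 + 252 + 309 + 561 = 1234 bits.
Saving = 1683 − 1234 = 449 bits.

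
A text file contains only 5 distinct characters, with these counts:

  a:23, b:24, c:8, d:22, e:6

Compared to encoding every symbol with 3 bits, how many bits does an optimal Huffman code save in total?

69

Fixed-length: 3 bits × 83 symbols = 249 bits.
Huffman merges:
combine e(6), c(8) → 14
combine 14, d(22) → 36
combine a(23), b(24) → 47
combine 36, 47 → 83
Huffman total = 14 + 36 + 47 + 83 = 180 bits.
Saving = 249 − 180 = 69 bits.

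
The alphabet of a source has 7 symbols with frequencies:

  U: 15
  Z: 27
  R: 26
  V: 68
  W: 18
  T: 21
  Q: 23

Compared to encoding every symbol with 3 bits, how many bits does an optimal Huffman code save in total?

68

Fixed-length: 3 bits × 198 symbols = 594 bits.
Huffman merges:
combine U(15), W(18) → 33
combine T(21), Q(23) → 44
combine R(26), Z(27) → 53
combine 33, 44 → 77
combine 53, V(68) → 121
combine 77, 121 → 198
Huffman total = 33 + 44 + 53 + 77 + 121 + 198 = 526 bits.
Saving = 594 − 526 = 68 bits.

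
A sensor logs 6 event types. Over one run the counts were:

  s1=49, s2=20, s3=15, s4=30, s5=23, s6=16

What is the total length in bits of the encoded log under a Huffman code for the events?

Merge the two smallest weights repeatedly:
combine s3(15), s6(16) → 31
combine s2(20), s5(23) → 43
combine s4(30), 31 → 61
combine 43, s1(49) → 92
combine 61, 92 → 153
Each symbol's bit-cost is frequency × depth; summing gives 380 bits (equivalently 31 + 43 + 61 + 92 + 153).

380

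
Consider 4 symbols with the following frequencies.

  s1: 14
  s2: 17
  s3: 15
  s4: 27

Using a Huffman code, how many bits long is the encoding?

146

Greedily combine the two least-frequent nodes:
merge s1(14) and s3(15): 29
merge s2(17) and s4(27): 44
merge 29 and 44: 73
Each symbol's bit-cost is frequency × depth; summing gives 146 bits (equivalently 29 + 44 + 73).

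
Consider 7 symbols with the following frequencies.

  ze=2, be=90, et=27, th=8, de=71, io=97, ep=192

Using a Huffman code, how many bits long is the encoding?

Build the Huffman tree bottom-up:
merge ze(2) and th(8): 10
merge 10 and et(27): 37
merge 37 and de(71): 108
merge be(90) and io(97): 187
merge 108 and 187: 295
merge ep(192) and 295: 487
Total encoded bits = sum of merged weights = 10 + 37 + 108 + 187 + 295 + 487 = 1124.

1124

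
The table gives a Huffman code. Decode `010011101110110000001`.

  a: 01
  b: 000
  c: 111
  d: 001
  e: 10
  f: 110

adfcaebd

Read left to right; each codeword is recognised as soon as it completes (prefix code):
  01→a | 001→d | 110→f | 111→c | 01→a | 10→e | 000→b | 001→d
Decoded message: adfcaebd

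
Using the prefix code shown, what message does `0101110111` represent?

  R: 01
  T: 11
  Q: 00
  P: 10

RRTRT

Read left to right; each codeword is recognised as soon as it completes (prefix code):
  01→R | 01→R | 11→T | 01→R | 11→T
Decoded message: RRTRT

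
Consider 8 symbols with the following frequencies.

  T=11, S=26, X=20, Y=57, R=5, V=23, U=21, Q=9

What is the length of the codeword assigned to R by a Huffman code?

5

Repeatedly merge the two smallest:
combine R(5), Q(9) → 14
combine T(11), 14 → 25
combine X(20), U(21) → 41
combine V(23), 25 → 48
combine S(26), 41 → 67
combine 48, Y(57) → 105
combine 67, 105 → 172
R's leaf is at depth 5, giving a 5-bit codeword.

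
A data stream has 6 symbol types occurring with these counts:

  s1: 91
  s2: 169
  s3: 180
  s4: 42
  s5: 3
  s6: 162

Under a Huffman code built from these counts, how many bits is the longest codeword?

Merge the two lowest-weight nodes at each step:
combine s5(3), s4(42) → 45
combine 45, s1(91) → 136
combine 136, s6(162) → 298
combine s2(169), s3(180) → 349
combine 298, 349 → 647
The first pair merged (s5, s4) ends up deepest, at depth 4.

4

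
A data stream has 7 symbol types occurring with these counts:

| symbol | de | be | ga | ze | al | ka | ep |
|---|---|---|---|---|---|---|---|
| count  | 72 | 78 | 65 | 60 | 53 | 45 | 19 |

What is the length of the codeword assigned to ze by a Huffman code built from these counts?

Huffman merges, smallest pair first:
merge ep(19) and ka(45): 64
merge al(53) and ze(60): 113
merge 64 and ga(65): 129
merge de(72) and be(78): 150
merge 113 and 129: 242
merge 150 and 242: 392
ze's leaf is at depth 3, giving a 3-bit codeword.

3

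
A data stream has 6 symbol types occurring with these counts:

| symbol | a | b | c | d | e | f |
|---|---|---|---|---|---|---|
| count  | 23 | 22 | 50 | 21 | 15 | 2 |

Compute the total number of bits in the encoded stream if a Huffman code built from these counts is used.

316

Merge the two smallest weights repeatedly:
f(2) + e(15) → 17
17 + d(21) → 38
b(22) + a(23) → 45
38 + 45 → 83
c(50) + 83 → 133
Total encoded bits = sum of merged weights = 17 + 38 + 45 + 83 + 133 = 316.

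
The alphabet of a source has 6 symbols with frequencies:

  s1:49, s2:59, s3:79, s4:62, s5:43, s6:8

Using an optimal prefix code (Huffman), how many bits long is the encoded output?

Greedily combine the two least-frequent nodes:
combine s6(8), s5(43) → 51
combine s1(49), 51 → 100
combine s2(59), s4(62) → 121
combine s3(79), 100 → 179
combine 121, 179 → 300
The encoded length is the sum of every internal node's weight: 51 + 100 + 121 + 179 + 300 = 751 bits.

751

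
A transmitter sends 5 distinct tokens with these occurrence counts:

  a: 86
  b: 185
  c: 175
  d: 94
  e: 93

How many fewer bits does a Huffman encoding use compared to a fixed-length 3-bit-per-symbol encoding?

454

Fixed-length: 3 bits × 633 symbols = 1899 bits.
Huffman merges:
a(86) + e(93) → 179
d(94) + c(175) → 269
179 + b(185) → 364
269 + 364 → 633
Huffman total = 179 + 269 + 364 + 633 = 1445 bits.
Saving = 1899 − 1445 = 454 bits.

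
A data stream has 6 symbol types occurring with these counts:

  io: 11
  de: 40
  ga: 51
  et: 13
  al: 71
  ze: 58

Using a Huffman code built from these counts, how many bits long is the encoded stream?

576

Greedily combine the two least-frequent nodes:
io(11) + et(13) → 24
24 + de(40) → 64
ga(51) + ze(58) → 109
64 + al(71) → 135
109 + 135 → 244
The encoded length is the sum of every internal node's weight: 24 + 64 + 109 + 135 + 244 = 576 bits.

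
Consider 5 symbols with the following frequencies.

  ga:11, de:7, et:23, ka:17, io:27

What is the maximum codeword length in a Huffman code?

3

Merge the two lowest-weight nodes at each step:
combine de(7), ga(11) → 18
combine ka(17), 18 → 35
combine et(23), io(27) → 50
combine 35, 50 → 85
Maximum depth reached is 3.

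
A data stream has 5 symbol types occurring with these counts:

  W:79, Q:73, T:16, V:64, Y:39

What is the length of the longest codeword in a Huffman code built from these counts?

Merge the two lowest-weight nodes at each step:
merge T(16) and Y(39): 55
merge 55 and V(64): 119
merge Q(73) and W(79): 152
merge 119 and 152: 271
Maximum depth reached is 3.

3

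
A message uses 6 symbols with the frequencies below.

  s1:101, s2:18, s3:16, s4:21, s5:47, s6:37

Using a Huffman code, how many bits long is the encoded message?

Greedily combine the two least-frequent nodes:
merge s3(16) and s2(18): 34
merge s4(21) and 34: 55
merge s6(37) and s5(47): 84
merge 55 and 84: 139
merge s1(101) and 139: 240
Total encoded bits = sum of merged weights = 34 + 55 + 84 + 139 + 240 = 552.

552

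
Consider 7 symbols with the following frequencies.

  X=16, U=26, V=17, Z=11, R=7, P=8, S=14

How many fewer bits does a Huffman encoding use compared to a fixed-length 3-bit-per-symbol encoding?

Fixed-length: 3 bits × 99 symbols = 297 bits.
Huffman merges:
combine R(7), P(8) → 15
combine Z(11), S(14) → 25
combine 15, X(16) → 31
combine V(17), 25 → 42
combine U(26), 31 → 57
combine 42, 57 → 99
Huffman total = 15 + 25 + 31 + 42 + 57 + 99 = 269 bits.
Saving = 297 − 269 = 28 bits.

28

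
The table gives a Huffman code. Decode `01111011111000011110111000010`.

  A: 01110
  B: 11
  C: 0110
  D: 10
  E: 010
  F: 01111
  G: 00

FFDGFAGE

Read left to right; each codeword is recognised as soon as it completes (prefix code):
  01111→F | 01111→F | 10→D | 00→G | 01111→F | 01110→A | 00→G | 010→E
Decoded message: FFDGFAGE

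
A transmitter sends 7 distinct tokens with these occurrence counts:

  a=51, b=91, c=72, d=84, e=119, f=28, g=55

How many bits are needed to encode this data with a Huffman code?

1369

Greedily combine the two least-frequent nodes:
merge f(28) and a(51): 79
merge g(55) and c(72): 127
merge 79 and d(84): 163
merge b(91) and e(119): 210
merge 127 and 163: 290
merge 210 and 290: 500
The encoded length is the sum of every internal node's weight: 79 + 127 + 163 + 210 + 290 + 500 = 1369 bits.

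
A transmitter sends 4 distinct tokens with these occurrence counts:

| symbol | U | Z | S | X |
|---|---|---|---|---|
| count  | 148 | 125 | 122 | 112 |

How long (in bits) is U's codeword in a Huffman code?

2

Huffman merges, smallest pair first:
X(112) + S(122) → 234
Z(125) + U(148) → 273
234 + 273 → 507
The subtree containing U is merged 2 times, so code length = 2.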